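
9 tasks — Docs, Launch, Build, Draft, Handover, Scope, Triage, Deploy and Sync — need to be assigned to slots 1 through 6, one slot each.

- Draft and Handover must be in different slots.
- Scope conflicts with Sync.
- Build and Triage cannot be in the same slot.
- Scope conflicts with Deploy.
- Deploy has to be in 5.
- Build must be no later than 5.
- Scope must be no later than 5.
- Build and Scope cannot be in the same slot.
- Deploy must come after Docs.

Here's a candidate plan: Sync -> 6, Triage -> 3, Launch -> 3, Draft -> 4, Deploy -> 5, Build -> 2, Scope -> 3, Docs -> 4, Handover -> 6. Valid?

Scope must be no later than 5 — holds.
Deploy has to be in 5 — holds.
Scope conflicts with Deploy — holds.
Build must be no later than 5 — holds.
Draft and Handover must be in different slots — holds.
Scope conflicts with Sync — holds.
Build and Triage cannot be in the same slot — holds.
Build and Scope cannot be in the same slot — holds.
Deploy must come after Docs — holds.

Yes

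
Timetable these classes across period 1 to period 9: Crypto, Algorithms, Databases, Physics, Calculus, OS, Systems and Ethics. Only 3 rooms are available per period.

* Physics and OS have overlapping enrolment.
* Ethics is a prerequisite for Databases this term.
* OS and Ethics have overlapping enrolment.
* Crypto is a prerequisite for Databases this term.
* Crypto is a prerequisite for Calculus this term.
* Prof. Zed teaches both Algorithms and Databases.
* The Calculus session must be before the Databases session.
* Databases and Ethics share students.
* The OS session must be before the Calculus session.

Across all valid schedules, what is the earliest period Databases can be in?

period 3

Precedence pushes Databases to at least period 3.
Databases at period 3 is achievable: OS -> period 1, Crypto -> period 1, Systems -> period 3, Calculus -> period 2, Databases -> period 3, Algorithms -> period 1, Physics -> period 2, Ethics -> period 2.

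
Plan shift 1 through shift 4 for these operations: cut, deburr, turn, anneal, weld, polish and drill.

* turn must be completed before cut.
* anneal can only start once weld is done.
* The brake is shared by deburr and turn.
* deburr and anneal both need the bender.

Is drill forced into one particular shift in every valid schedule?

No

drill can be shift 1 (e.g. drill in shift 1, polish in shift 1, deburr in shift 3, weld in shift 1, cut in shift 2, turn in shift 1, anneal in shift 2) or shift 2 (e.g. turn in shift 1; cut in shift 2; deburr in shift 3; anneal in shift 2; weld in shift 1; drill in shift 2; polish in shift 1).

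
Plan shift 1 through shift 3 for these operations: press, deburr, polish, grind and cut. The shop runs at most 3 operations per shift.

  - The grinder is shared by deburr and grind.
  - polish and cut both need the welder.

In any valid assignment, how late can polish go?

polish at shift 3 is achievable: deburr=shift 1; press=shift 1; polish=shift 3; cut=shift 1; grind=shift 2.

shift 3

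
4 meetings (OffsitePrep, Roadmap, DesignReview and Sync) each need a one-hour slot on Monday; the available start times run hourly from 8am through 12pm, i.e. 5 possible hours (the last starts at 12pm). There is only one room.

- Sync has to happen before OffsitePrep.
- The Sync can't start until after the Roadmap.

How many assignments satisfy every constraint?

20

Splitting on OffsitePrep: it can be 10am (2), 11am (6), 12pm (12). Listing each branch's schedules as (Roadmap, DesignReview, Sync):
OffsitePrep=10am: (8am,11am,9am) (8am,12pm,9am) — 2.
OffsitePrep=11am: (8am,9am,10am) (8am,10am,9am) (8am,12pm,9am) (8am,12pm,10am) (9am,8am,10am) (9am,12pm,10am) — 6.
OffsitePrep=12pm: (8am,9am,10am) (8am,9am,11am) (8am,10am,9am) (8am,10am,11am) (8am,11am,9am) (8am,11am,10am) (9am,8am,10am) (9am,8am,11am) (9am,10am,11am) (9am,11am,10am) (10am,8am,11am) (10am,9am,11am) — 12.
Summing: 2 + 6 + 12 = 20.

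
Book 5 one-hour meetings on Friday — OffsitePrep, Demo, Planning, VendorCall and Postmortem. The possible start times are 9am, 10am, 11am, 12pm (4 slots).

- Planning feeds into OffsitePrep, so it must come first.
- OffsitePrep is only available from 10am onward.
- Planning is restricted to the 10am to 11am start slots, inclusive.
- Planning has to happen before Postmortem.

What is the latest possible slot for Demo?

12pm

Demo at 12pm is achievable: OffsitePrep -> 11am; Postmortem -> 11am; Demo -> 12pm; Planning -> 10am; VendorCall -> 9am.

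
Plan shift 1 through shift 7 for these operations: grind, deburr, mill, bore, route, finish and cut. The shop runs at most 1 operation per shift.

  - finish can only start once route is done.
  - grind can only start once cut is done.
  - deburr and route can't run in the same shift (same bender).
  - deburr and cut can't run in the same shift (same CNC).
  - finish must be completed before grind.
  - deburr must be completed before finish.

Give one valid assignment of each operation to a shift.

deburr -> shift 1; cut -> shift 4; finish -> shift 3; route -> shift 2; bore -> shift 7; grind -> shift 5; mill -> shift 6

Checking: deburr(shift 1) before finish(shift 3); cut(shift 4) before grind(shift 5); route(shift 2) before finish(shift 3); finish(shift 3) before grind(shift 5); deburr(shift 1) != cut(shift 4); deburr(shift 1) != route(shift 2); max 1 per shift (cap 1).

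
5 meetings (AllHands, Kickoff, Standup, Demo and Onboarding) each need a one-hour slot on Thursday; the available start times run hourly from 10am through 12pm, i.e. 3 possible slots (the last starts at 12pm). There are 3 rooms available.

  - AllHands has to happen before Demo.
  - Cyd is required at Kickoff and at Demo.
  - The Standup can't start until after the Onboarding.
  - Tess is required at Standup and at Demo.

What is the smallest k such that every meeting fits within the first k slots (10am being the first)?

3 slots

The precedence chain requires at least 2 distinct slots.
With at most 3 per slot and 5 meetings, at least 2 slots are needed.
Could 2 slots be enough, i.e. nothing placed later than 11am? No: Demo must come after AllHands (at 10am or later) → {11am}; Standup must come after Onboarding (at 10am or later) → {11am}; Demo can't share with Standup (11am) → nothing is left.
So 2 slots is not enough.
3 works (last occupied slot: 12pm): for example Onboarding -> 10am; Kickoff -> 10am; Demo -> 12pm; AllHands -> 10am; Standup -> 11am.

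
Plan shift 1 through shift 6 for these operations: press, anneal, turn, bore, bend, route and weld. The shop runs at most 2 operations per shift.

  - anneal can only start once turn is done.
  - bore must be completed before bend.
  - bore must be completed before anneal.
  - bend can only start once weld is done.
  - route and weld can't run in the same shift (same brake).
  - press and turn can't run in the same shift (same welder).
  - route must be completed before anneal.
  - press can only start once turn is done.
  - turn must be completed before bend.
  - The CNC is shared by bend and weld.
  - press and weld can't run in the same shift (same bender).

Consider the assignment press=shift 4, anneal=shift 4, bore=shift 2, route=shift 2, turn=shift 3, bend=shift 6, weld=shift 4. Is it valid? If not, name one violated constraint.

press can only start once turn is done — holds.
bore must be completed before anneal — holds.
press and turn can't run in the same shift (same welder) — holds.
bend can only start once weld is done — holds.
route must be completed before anneal — holds.
turn must be completed before bend — holds.
press and weld can't run in the same shift (same bender) — violated.
The CNC is shared by bend and weld — holds.
bore must be completed before bend — holds.
The shop runs at most 2 operations per shift — violated.
anneal can only start once turn is done — holds.
route and weld can't run in the same shift (same brake) — holds.

No. press and weld can't run in the same shift (same bender) is not satisfied.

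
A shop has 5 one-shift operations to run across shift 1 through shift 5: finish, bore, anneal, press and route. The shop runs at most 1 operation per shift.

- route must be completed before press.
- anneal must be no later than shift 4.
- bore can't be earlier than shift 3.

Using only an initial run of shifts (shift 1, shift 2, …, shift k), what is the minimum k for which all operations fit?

5 shifts

The precedence chain requires at least 2 distinct shifts.
With at most 1 per shift and 5 operations, at least 5 shifts are needed.
bore can't be placed before shift 3, so the schedule must run through at least shift 3.
5 works (last occupied shift: shift 5): for example press -> shift 4, route -> shift 2, finish -> shift 5, anneal -> shift 1, bore -> shift 3.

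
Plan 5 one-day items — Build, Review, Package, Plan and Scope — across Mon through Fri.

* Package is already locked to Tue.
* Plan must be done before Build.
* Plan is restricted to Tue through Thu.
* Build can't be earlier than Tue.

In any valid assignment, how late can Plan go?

Plan is available from Tue; Plan's own window allows nothing later than Thu.
Plan at Thu is achievable: Scope in Mon; Build in Fri; Plan in Thu; Package in Tue; Review in Mon.

Thu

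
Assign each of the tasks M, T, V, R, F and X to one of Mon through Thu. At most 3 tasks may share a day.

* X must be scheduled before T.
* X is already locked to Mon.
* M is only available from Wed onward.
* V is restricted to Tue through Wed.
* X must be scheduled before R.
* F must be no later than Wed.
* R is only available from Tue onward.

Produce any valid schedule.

V -> Tue, M -> Wed, X -> Mon, R -> Tue, F -> Mon, T -> Tue

Checking: X(Mon) before T(Tue); X(Mon) before R(Tue); V=Tue in [Tue,Wed]; F=Mon in [Mon,Wed]; X=Mon in [Mon,Mon]; M=Wed in [Wed,Thu]; R=Tue in [Tue,Thu]; max 3 per day (cap 3).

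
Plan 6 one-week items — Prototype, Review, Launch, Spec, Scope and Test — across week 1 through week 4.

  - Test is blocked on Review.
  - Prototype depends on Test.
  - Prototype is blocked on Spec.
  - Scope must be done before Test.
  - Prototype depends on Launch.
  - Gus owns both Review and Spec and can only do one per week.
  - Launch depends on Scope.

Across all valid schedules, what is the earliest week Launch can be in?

week 2

Precedence pushes Launch to at least week 2; downstream work caps Launch at week 3.
Launch at week 2 is achievable: Prototype in week 3; Launch in week 2; Review in week 1; Test in week 2; Scope in week 1; Spec in week 2.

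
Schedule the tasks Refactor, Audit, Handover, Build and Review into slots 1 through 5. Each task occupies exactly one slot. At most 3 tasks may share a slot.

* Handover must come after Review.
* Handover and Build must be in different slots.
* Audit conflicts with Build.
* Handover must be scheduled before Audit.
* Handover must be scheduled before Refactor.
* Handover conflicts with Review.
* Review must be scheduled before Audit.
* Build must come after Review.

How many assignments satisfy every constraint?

33

Splitting on Refactor: it can be 3 (6), 4 (12), 5 (15). Listing each branch's schedules as (Audit, Handover, Build, Review):
Refactor=3: (3,2,4,1) (3,2,5,1) (4,2,3,1) (4,2,5,1) (5,2,3,1) (5,2,4,1) — 6.
Refactor=4: (3,2,4,1) (3,2,5,1) (4,2,3,1) (4,2,5,1) (4,3,2,1) (4,3,5,1) (4,3,5,2) (5,2,3,1) (5,2,4,1) (5,3,2,1) (5,3,4,1) (5,3,4,2) — 12.
Refactor=5: (3,2,4,1) (3,2,5,1) (4,2,3,1) (4,2,5,1) (4,3,2,1) (4,3,5,1) (4,3,5,2) (5,2,3,1) (5,2,4,1) (5,3,2,1) (5,3,4,1) (5,3,4,2) (5,4,2,1) (5,4,3,1) (5,4,3,2) — 15.
Summing: 6 + 12 + 15 = 33.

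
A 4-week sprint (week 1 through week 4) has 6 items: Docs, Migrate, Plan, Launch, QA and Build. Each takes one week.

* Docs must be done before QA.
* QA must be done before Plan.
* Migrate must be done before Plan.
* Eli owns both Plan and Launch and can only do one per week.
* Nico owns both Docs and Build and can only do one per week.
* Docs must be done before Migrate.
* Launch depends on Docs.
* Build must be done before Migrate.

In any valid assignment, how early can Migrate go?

Precedence pushes Migrate to at least week 2; downstream work caps Migrate at week 3.
Migrate at week 3 is achievable: Plan=week 4; Docs=week 1; Migrate=week 3; Build=week 2; Launch=week 2; QA=week 2.
Nothing earlier works — the conflict constraints rule out every week before week 3.

week 3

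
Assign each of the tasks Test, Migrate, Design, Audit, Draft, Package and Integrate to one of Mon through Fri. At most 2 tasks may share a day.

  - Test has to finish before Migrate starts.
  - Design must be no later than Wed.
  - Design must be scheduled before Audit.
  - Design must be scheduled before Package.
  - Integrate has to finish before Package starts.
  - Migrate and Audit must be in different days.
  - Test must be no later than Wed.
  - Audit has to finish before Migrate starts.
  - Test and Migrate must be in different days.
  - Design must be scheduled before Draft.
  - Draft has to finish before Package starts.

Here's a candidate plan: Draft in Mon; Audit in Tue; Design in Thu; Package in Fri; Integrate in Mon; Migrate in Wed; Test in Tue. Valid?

Design must be scheduled before Draft — violated.
Design must be scheduled before Package — holds.
Audit has to finish before Migrate starts — holds.
Integrate has to finish before Package starts — holds.
Design must be scheduled before Audit — violated.
Test has to finish before Migrate starts — holds.
At most 2 tasks may share a day — holds.
Test must be no later than Wed — holds.
Test and Migrate must be in different days — holds.
Migrate and Audit must be in different days — holds.
Design must be no later than Wed — violated.
Draft has to finish before Package starts — holds.

Invalid. Design must be scheduled before Draft.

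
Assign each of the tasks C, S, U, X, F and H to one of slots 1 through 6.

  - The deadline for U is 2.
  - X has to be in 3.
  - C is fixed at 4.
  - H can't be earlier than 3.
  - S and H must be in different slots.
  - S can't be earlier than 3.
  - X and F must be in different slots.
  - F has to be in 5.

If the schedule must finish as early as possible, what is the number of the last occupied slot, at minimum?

5

F can't be placed before 5, so the schedule must run through at least slot 5.
5 works (last occupied slot: 5): for example C=4; S=3; U=1; X=3; H=4; F=5.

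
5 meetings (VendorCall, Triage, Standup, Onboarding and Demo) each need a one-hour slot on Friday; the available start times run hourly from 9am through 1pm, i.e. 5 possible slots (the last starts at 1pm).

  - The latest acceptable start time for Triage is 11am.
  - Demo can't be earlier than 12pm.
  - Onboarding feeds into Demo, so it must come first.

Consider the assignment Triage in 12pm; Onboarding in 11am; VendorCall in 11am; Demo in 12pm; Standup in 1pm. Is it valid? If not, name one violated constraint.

Invalid. The latest acceptable start time for Triage is 11am.

Demo can't be earlier than 12pm — holds.
Onboarding feeds into Demo, so it must come first — holds.
The latest acceptable start time for Triage is 11am — violated.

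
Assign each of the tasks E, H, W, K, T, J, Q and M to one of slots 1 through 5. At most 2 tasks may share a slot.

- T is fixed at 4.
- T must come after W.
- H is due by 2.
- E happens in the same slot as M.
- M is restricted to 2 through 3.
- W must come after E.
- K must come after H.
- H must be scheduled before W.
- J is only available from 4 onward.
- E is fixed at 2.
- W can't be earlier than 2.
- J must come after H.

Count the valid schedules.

Splitting on K: it can be 3 (5), 4 (3), 5 (6). Listing each branch's schedules as (E, H, W, T, J, Q, M):
K=3: (2,1,3,4,4,1,2) (2,1,3,4,4,5,2) (2,1,3,4,5,1,2) (2,1,3,4,5,4,2) (2,1,3,4,5,5,2) — 5.
K=4: (2,1,3,4,5,1,2) (2,1,3,4,5,3,2) (2,1,3,4,5,5,2) — 3.
K=5: (2,1,3,4,4,1,2) (2,1,3,4,4,3,2) (2,1,3,4,4,5,2) (2,1,3,4,5,1,2) (2,1,3,4,5,3,2) (2,1,3,4,5,4,2) — 6.
Summing: 5 + 3 + 6 = 14.

14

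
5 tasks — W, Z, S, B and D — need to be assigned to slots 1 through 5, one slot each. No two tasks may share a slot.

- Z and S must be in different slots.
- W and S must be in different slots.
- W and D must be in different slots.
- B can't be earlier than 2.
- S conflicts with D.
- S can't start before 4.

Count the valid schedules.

36

Splitting on W: it can be 1 (12), 2 (8), 3 (8), 4 (4), 5 (4). Listing each branch's schedules as (Z, S, B, D):
W=1: (2,4,3,5) (2,4,5,3) (2,5,3,4) (2,5,4,3) (3,4,2,5) (3,4,5,2) (3,5,2,4) (3,5,4,2) (4,5,2,3) (4,5,3,2) (5,4,2,3) (5,4,3,2) — 12.
W=2: (1,4,3,5) (1,4,5,3) (1,5,3,4) (1,5,4,3) (3,4,5,1) (3,5,4,1) (4,5,3,1) (5,4,3,1) — 8.
W=3: (1,4,2,5) (1,4,5,2) (1,5,2,4) (1,5,4,2) (2,4,5,1) (2,5,4,1) (4,5,2,1) (5,4,2,1) — 8.
W=4: (1,5,2,3) (1,5,3,2) (2,5,3,1) (3,5,2,1) — 4.
W=5: (1,4,2,3) (1,4,3,2) (2,4,3,1) (3,4,2,1) — 4.
Summing: 12 + 8 + 8 + 4 + 4 = 36.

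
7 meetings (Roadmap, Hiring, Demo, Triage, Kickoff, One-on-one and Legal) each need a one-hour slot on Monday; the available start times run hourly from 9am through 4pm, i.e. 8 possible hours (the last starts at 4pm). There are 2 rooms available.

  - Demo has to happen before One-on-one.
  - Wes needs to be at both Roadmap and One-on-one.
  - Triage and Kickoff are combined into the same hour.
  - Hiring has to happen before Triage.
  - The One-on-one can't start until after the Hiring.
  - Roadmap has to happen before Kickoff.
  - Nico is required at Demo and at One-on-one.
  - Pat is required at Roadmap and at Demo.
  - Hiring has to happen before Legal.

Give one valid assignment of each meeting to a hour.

Triage in 12pm; Hiring in 9am; Kickoff in 12pm; One-on-one in 10am; Demo in 9am; Roadmap in 11am; Legal in 10am

Checking: Roadmap(11am) before Kickoff(12pm); Hiring(9am) before Legal(10am); Hiring(9am) before One-on-one(10am); Hiring(9am) before Triage(12pm); Demo(9am) before One-on-one(10am); Roadmap(11am) != Demo(9am); Demo(9am) != One-on-one(10am); Roadmap(11am) != One-on-one(10am); Triage = Kickoff = 12pm; max 2 per hour (cap 2).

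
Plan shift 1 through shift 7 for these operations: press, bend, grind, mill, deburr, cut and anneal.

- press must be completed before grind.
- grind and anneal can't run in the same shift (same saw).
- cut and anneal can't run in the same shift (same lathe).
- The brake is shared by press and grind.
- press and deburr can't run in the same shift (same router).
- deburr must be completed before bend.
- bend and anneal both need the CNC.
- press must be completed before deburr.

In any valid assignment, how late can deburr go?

shift 6

Precedence pushes deburr to at least shift 2; downstream work caps deburr at shift 6.
deburr at shift 6 is achievable: anneal -> shift 3; deburr -> shift 6; bend -> shift 7; press -> shift 1; mill -> shift 1; cut -> shift 1; grind -> shift 2.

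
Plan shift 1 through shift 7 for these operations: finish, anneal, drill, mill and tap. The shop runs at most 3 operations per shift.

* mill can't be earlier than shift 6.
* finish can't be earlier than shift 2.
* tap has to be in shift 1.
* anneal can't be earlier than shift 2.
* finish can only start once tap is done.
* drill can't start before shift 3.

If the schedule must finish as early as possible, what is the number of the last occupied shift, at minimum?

The precedence chain requires at least 2 distinct shifts.
With at most 3 per shift and 5 operations, at least 2 shifts are needed.
mill can't be placed before shift 6, so the schedule must run through at least shift 6.
6 works (last occupied shift: shift 6): for example mill in shift 6, drill in shift 3, tap in shift 1, anneal in shift 2, finish in shift 2.

shift 6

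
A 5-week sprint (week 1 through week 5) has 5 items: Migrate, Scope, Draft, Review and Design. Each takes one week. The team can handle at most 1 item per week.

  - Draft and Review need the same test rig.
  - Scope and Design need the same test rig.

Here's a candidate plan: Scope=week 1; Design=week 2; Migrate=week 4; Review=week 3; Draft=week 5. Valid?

Yes

The team can handle at most 1 item per week — holds.
Scope and Design need the same test rig — holds.
Draft and Review need the same test rig — holds.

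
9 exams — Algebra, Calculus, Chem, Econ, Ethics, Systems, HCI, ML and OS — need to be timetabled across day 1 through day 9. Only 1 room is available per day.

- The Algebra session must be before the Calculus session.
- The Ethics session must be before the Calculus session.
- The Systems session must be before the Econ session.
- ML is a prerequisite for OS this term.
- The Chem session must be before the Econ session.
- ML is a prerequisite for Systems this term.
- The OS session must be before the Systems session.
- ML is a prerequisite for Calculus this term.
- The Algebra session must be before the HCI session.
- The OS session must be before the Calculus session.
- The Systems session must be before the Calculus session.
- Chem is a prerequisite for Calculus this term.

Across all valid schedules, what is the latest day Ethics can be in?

day 8

Downstream work caps Ethics at day 8.
Ethics at day 8 is achievable: Calculus -> day 9; Algebra -> day 4; Econ -> day 6; Chem -> day 5; Ethics -> day 8; Systems -> day 3; OS -> day 2; HCI -> day 7; ML -> day 1.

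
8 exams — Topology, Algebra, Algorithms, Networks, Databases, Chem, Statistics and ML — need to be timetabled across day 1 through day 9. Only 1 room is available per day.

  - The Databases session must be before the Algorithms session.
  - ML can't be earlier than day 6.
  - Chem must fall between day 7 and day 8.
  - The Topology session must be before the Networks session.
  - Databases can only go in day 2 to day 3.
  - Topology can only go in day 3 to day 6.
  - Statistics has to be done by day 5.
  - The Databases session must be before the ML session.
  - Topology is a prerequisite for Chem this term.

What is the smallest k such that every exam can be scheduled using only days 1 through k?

The precedence chain requires at least 2 distinct days.
With at most 1 per day and 8 exams, at least 8 days are needed.
Chem can't be placed before day 7, so the schedule must run through at least day 7.
8 works (last occupied day: day 8): for example Statistics=day 1, Algebra=day 8, Algorithms=day 4, Chem=day 7, Databases=day 2, Networks=day 5, Topology=day 3, ML=day 6.

8 days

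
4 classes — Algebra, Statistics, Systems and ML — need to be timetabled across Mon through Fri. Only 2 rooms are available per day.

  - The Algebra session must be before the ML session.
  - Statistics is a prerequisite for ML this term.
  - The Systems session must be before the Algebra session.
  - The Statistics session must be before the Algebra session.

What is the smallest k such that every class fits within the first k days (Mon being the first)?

The precedence chain requires at least 3 distinct days.
With at most 2 per day and 4 classes, at least 2 days are needed.
3 works (last occupied day: Wed): for example ML=Wed; Statistics=Mon; Systems=Mon; Algebra=Tue.

3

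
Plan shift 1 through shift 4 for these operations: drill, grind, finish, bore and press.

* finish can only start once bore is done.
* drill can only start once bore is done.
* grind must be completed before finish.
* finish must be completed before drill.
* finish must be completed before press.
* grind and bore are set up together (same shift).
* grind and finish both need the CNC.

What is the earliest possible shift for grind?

shift 1

Downstream work caps grind at shift 2.
grind at shift 1 is achievable: finish in shift 2, bore in shift 1, press in shift 3, grind in shift 1, drill in shift 3.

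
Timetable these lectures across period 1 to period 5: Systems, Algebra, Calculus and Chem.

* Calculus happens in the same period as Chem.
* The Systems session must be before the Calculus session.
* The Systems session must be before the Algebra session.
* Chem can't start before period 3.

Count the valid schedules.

26

Splitting on Systems: it can be period 1 (12), period 2 (9), period 3 (4), period 4 (1). Listing each branch's schedules as (Algebra, Calculus, Chem) by period number:
Systems=period 1: (2,3,3) (2,4,4) (2,5,5) (3,3,3) (3,4,4) (3,5,5) (4,3,3) (4,4,4) (4,5,5) (5,3,3) (5,4,4) (5,5,5) — 12.
Systems=period 2: (3,3,3) (3,4,4) (3,5,5) (4,3,3) (4,4,4) (4,5,5) (5,3,3) (5,4,4) (5,5,5) — 9.
Systems=period 3: (4,4,4) (4,5,5) (5,4,4) (5,5,5) — 4.
Systems=period 4: (5,5,5) — 1.
Summing: 12 + 9 + 4 + 1 = 26.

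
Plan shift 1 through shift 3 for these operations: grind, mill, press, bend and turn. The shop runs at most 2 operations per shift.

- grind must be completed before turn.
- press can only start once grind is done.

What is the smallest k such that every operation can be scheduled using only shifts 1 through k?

3

The precedence chain requires at least 2 distinct shifts.
With at most 2 per shift and 5 operations, at least 3 shifts are needed.
3 works (last occupied shift: shift 3): for example bend in shift 3, turn in shift 2, grind in shift 1, mill in shift 1, press in shift 2.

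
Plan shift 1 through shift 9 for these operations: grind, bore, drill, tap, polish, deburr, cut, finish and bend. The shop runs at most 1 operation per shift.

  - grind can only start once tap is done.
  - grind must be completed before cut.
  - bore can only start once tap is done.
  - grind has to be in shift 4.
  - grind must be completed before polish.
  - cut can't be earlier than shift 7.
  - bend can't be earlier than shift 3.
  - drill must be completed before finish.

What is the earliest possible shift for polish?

Precedence pushes polish to at least shift 5.
polish at shift 5 is achievable: deburr=shift 9, finish=shift 8, bore=shift 2, polish=shift 5, cut=shift 7, tap=shift 1, grind=shift 4, drill=shift 6, bend=shift 3.

shift 5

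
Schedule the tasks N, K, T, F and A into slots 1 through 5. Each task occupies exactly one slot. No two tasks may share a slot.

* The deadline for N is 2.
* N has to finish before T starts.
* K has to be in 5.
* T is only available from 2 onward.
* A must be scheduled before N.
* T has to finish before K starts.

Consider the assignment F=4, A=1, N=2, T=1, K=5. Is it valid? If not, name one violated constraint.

Invalid. T is only available from 2 onward.

N has to finish before T starts — violated.
No two tasks may share a slot — violated.
The deadline for N is 2 — holds.
T is only available from 2 onward — violated.
T has to finish before K starts — holds.
K has to be in 5 — holds.
A must be scheduled before N — holds.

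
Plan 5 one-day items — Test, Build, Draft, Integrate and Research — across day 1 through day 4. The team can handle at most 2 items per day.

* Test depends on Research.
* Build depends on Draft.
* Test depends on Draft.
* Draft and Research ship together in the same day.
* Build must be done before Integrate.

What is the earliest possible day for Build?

day 2

Precedence pushes Build to at least day 2; downstream work caps Build at day 3.
Build at day 2 is achievable: Integrate=day 3, Test=day 2, Research=day 1, Build=day 2, Draft=day 1.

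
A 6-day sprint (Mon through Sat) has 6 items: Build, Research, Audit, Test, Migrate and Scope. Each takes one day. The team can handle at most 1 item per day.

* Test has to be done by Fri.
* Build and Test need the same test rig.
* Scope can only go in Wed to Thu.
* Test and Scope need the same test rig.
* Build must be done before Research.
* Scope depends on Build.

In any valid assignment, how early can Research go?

Precedence pushes Research to at least Tue.
Research at Tue is achievable: Scope -> Wed; Audit -> Fri; Research -> Tue; Test -> Thu; Migrate -> Sat; Build -> Mon.

Tue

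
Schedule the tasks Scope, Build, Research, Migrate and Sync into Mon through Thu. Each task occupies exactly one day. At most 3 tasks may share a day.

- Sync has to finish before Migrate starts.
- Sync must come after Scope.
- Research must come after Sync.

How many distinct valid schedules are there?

24

Splitting on Scope: it can be Mon (20), Tue (4). Listing each branch's schedules as (Build, Research, Migrate, Sync):
Scope=Mon: (Mon,Wed,Wed,Tue) (Mon,Wed,Thu,Tue) (Mon,Thu,Wed,Tue) (Mon,Thu,Thu,Tue) (Mon,Thu,Thu,Wed) (Tue,Wed,Wed,Tue) (Tue,Wed,Thu,Tue) (Tue,Thu,Wed,Tue) (Tue,Thu,Thu,Tue) (Tue,Thu,Thu,Wed) (Wed,Wed,Wed,Tue) (Wed,Wed,Thu,Tue) (Wed,Thu,Wed,Tue) (Wed,Thu,Thu,Tue) (Wed,Thu,Thu,Wed) (Thu,Wed,Wed,Tue) (Thu,Wed,Thu,Tue) (Thu,Thu,Wed,Tue) (Thu,Thu,Thu,Tue) (Thu,Thu,Thu,Wed) — 20.
Scope=Tue: (Mon,Thu,Thu,Wed) (Tue,Thu,Thu,Wed) (Wed,Thu,Thu,Wed) (Thu,Thu,Thu,Wed) — 4.
Summing: 20 + 4 = 24.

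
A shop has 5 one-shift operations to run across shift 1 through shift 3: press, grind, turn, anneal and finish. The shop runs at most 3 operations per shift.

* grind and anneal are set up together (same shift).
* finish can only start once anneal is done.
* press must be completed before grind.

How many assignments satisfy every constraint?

3

Enumerating: press in shift 1, finish in shift 3, grind in shift 2, anneal in shift 2, turn in shift 1 | press -> shift 1; grind -> shift 2; finish -> shift 3; turn -> shift 2; anneal -> shift 2 | finish in shift 3; grind in shift 2; anneal in shift 2; turn in shift 3; press in shift 1.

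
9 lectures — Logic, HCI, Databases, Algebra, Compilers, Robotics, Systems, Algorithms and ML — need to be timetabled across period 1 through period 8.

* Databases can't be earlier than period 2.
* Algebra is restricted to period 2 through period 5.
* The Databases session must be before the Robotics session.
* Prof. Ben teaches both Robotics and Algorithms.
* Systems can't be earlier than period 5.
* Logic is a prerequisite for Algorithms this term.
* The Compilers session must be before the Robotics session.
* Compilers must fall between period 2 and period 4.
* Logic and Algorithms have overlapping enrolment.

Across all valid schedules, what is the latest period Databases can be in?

Databases is available from period 2; downstream work caps Databases at period 7.
Databases at period 7 is achievable: Databases in period 7; Logic in period 1; Algebra in period 2; HCI in period 1; Compilers in period 2; Systems in period 5; Algorithms in period 2; ML in period 1; Robotics in period 8.

period 7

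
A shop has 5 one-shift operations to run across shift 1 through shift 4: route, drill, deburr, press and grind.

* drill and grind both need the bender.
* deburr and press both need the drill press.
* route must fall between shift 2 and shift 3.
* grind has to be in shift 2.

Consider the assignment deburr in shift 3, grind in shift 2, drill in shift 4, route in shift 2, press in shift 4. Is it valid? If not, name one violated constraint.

Yes, all constraints hold

deburr and press both need the drill press — holds.
drill and grind both need the bender — holds.
grind has to be in shift 2 — holds.
route must fall between shift 2 and shift 3 — holds.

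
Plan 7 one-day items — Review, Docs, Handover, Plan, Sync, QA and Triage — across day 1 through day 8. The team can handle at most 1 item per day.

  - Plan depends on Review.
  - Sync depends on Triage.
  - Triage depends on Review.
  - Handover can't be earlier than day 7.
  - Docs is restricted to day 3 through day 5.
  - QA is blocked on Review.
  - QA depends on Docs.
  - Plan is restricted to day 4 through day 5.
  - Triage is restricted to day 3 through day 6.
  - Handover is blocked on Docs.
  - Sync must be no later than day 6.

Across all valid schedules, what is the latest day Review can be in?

Downstream work caps Review at day 4.
Review at day 2 is achievable: Review=day 2; Handover=day 7; Sync=day 6; Plan=day 4; Triage=day 5; Docs=day 3; QA=day 8.
Nothing later works — the capacity limit rule out every day after day 2.

day 2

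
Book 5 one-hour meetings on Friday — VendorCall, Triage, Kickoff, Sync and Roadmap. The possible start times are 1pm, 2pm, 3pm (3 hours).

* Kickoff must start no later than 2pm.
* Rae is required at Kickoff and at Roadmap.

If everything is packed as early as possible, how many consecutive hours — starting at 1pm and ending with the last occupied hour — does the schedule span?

Could 1 hour be enough, i.e. nothing placed later than 1pm? No: Kickoff's window within 1 hour is {1pm}; Roadmap can't share with Kickoff (1pm) → nothing is left.
So 1 hour is not enough.
2 works (last occupied hour: 2pm): for example Kickoff=1pm; Triage=1pm; VendorCall=1pm; Sync=1pm; Roadmap=2pm.

2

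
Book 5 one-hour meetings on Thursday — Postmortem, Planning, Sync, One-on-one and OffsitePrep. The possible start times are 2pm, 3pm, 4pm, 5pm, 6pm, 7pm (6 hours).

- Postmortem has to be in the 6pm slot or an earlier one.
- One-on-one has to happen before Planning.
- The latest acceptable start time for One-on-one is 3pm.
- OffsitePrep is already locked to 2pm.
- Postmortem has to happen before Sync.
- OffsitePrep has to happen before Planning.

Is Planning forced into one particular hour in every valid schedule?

No

Planning can be 3pm (e.g. OffsitePrep -> 2pm; Postmortem -> 2pm; Sync -> 3pm; Planning -> 3pm; One-on-one -> 2pm) or 4pm (e.g. Postmortem=2pm; Planning=4pm; OffsitePrep=2pm; One-on-one=2pm; Sync=3pm).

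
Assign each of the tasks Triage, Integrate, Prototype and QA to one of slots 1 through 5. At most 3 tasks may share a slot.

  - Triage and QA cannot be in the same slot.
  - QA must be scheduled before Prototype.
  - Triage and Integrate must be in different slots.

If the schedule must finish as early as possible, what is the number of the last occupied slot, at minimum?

The precedence chain requires at least 2 distinct slots.
With at most 3 per slot and 4 tasks, at least 2 slots are needed.
2 works (last occupied slot: 2): for example Integrate=1; QA=1; Triage=2; Prototype=2.

2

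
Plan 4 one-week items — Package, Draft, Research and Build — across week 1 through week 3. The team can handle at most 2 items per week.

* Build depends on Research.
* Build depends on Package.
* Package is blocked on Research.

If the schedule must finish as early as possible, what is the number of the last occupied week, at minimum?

The precedence chain requires at least 3 distinct weeks.
With at most 2 per week and 4 tasks, at least 2 weeks are needed.
3 works (last occupied week: week 3): for example Draft -> week 1, Package -> week 2, Build -> week 3, Research -> week 1.

week 3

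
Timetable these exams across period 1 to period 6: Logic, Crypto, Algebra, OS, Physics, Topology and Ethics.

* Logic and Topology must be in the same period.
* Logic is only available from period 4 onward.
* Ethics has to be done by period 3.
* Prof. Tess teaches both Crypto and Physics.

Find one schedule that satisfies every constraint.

OS -> period 1; Topology -> period 4; Crypto -> period 1; Algebra -> period 1; Logic -> period 4; Physics -> period 2; Ethics -> period 1

Checking: Crypto(period 1) != Physics(period 2); Logic = Topology = period 4; Logic=period 4 in [period 4,period 6]; Ethics=period 1 in [period 1,period 3].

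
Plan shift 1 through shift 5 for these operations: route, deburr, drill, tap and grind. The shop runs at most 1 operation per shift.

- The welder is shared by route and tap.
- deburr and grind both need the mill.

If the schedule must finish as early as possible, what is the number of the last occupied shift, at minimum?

With at most 1 per shift and 5 operations, at least 5 shifts are needed.
5 works (last occupied shift: shift 5): for example drill in shift 3, deburr in shift 2, grind in shift 5, route in shift 1, tap in shift 4.

5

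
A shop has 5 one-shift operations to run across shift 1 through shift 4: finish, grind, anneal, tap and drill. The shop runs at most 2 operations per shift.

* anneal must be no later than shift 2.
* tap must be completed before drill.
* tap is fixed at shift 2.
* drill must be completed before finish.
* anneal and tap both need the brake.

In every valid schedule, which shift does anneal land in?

anneal's window is shift 1–shift 2.
tap is fixed at shift 2, and anneal can't share a shift with tap.
So anneal must be shift 1.

shift 1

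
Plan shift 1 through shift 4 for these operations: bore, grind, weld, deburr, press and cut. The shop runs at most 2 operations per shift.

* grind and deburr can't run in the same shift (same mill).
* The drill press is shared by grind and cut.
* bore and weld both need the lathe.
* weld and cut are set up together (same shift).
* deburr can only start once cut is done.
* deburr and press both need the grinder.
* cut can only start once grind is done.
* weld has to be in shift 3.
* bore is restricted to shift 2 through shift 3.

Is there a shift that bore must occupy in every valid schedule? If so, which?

bore's window is shift 2–shift 3.
weld is fixed at shift 3, and bore can't share a shift with weld.
So bore must be shift 2.

shift 2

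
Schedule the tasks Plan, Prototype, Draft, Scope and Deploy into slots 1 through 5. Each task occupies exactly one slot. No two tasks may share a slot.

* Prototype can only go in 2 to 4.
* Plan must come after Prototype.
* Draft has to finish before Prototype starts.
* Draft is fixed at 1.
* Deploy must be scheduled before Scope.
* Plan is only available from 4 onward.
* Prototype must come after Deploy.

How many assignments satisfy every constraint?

3

Enumerating: Draft=1; Plan=4; Deploy=2; Scope=5; Prototype=3 | Prototype -> 3, Deploy -> 2, Plan -> 5, Draft -> 1, Scope -> 4 | Prototype -> 4; Plan -> 5; Scope -> 3; Deploy -> 2; Draft -> 1.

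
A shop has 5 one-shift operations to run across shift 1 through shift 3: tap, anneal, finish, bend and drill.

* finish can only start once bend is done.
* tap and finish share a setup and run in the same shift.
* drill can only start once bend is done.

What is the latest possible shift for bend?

Downstream work caps bend at shift 2.
bend at shift 2 is achievable: finish -> shift 3; tap -> shift 3; anneal -> shift 1; drill -> shift 3; bend -> shift 2.

shift 2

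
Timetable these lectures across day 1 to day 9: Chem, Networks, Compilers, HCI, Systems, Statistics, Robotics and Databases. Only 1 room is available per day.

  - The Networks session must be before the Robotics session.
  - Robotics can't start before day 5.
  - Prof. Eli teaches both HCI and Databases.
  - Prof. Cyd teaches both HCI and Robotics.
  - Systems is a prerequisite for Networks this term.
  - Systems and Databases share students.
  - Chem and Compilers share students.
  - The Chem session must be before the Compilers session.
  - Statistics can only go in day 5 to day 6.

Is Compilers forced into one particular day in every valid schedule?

Compilers can be day 2 (e.g. Statistics in day 5, Databases in day 8, Chem in day 1, Robotics in day 6, Networks in day 4, HCI in day 7, Systems in day 3, Compilers in day 2) or day 3 (e.g. Statistics -> day 5, Databases -> day 8, Systems -> day 2, Compilers -> day 3, Networks -> day 4, Robotics -> day 6, Chem -> day 1, HCI -> day 7).

No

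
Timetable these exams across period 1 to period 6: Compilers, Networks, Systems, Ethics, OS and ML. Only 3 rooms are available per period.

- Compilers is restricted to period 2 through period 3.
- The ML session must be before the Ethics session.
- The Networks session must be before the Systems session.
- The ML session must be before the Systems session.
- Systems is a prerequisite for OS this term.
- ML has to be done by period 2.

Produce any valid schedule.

ML in period 1; OS in period 3; Ethics in period 2; Systems in period 2; Networks in period 1; Compilers in period 2

Checking: Networks(period 1) before Systems(period 2); Systems(period 2) before OS(period 3); ML(period 1) before Ethics(period 2); ML(period 1) before Systems(period 2); Compilers=period 2 in [period 2,period 3]; ML=period 1 in [period 1,period 2]; max 3 per period (cap 3).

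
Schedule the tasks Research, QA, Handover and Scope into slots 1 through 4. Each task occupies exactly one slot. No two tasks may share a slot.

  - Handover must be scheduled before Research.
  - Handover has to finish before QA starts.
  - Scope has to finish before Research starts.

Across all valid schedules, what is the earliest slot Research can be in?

3

Precedence pushes Research to at least 2.
Research at 3 is achievable: QA=4; Research=3; Handover=1; Scope=2.
Nothing earlier works — the capacity limit rule out every slot before 3.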